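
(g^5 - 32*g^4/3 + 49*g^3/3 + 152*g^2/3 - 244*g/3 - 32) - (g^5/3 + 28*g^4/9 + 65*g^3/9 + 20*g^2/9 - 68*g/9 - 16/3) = 2*g^5/3 - 124*g^4/9 + 82*g^3/9 + 436*g^2/9 - 664*g/9 - 80/3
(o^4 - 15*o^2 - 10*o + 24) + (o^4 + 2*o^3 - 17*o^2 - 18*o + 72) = 2*o^4 + 2*o^3 - 32*o^2 - 28*o + 96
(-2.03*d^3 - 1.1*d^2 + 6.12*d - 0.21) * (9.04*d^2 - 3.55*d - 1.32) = -18.3512*d^5 - 2.7375*d^4 + 61.9094*d^3 - 22.1724*d^2 - 7.3329*d + 0.2772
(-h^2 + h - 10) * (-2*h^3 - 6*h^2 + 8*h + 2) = 2*h^5 + 4*h^4 + 6*h^3 + 66*h^2 - 78*h - 20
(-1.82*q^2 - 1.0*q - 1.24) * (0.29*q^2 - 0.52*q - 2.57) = -0.5278*q^4 + 0.6564*q^3 + 4.8378*q^2 + 3.2148*q + 3.1868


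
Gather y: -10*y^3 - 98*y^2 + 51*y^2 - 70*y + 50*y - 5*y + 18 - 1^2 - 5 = -10*y^3 - 47*y^2 - 25*y + 12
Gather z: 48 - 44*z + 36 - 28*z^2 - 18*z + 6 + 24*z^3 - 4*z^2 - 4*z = 24*z^3 - 32*z^2 - 66*z + 90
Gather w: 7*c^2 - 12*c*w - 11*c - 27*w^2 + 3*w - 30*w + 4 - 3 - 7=7*c^2 - 11*c - 27*w^2 + w*(-12*c - 27) - 6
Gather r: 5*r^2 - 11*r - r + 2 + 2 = 5*r^2 - 12*r + 4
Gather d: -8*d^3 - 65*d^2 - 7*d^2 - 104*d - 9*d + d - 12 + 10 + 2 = -8*d^3 - 72*d^2 - 112*d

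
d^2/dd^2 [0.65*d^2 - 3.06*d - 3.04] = 1.30000000000000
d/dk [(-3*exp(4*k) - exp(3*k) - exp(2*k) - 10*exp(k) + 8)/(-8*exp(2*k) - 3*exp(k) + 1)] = (48*exp(5*k) + 35*exp(4*k) - 6*exp(3*k) - 80*exp(2*k) + 126*exp(k) + 14)*exp(k)/(64*exp(4*k) + 48*exp(3*k) - 7*exp(2*k) - 6*exp(k) + 1)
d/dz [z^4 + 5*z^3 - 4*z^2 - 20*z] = 4*z^3 + 15*z^2 - 8*z - 20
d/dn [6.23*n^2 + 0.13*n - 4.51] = 12.46*n + 0.13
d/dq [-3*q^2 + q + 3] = 1 - 6*q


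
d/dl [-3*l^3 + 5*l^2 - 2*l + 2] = -9*l^2 + 10*l - 2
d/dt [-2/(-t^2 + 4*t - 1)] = 4*(2 - t)/(t^2 - 4*t + 1)^2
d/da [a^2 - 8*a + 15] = 2*a - 8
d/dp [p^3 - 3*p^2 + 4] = 3*p*(p - 2)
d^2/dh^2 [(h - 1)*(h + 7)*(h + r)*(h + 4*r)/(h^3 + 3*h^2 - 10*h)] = 2*(4*h^6*r^2 + 15*h^6*r - 6*h^6 + 72*h^5*r^2 + 45*h^5*r + 90*h^5 + 168*h^4*r^2 + 585*h^4*r + 90*h^4 - 96*h^3*r^2 + 735*h^3*r + 390*h^3 + 84*h^2*r^2 + 2520*h*r^2 - 2800*r^2)/(h^3*(h^6 + 9*h^5 - 3*h^4 - 153*h^3 + 30*h^2 + 900*h - 1000))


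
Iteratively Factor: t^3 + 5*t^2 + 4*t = (t)*(t^2 + 5*t + 4) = t*(t + 1)*(t + 4)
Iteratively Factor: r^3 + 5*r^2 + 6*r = (r + 3)*(r^2 + 2*r) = r*(r + 3)*(r + 2)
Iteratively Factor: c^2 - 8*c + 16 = (c - 4)*(c - 4)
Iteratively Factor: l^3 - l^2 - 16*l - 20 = (l + 2)*(l^2 - 3*l - 10) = (l - 5)*(l + 2)*(l + 2)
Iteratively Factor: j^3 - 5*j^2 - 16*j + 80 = (j + 4)*(j^2 - 9*j + 20) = (j - 4)*(j + 4)*(j - 5)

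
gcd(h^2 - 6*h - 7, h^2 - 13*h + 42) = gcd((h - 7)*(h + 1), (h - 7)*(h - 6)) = h - 7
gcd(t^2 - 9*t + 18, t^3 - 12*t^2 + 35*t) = 1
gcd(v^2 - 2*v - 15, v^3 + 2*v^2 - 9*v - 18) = v + 3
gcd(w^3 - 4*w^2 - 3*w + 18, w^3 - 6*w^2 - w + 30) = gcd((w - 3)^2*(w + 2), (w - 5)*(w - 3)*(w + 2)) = w^2 - w - 6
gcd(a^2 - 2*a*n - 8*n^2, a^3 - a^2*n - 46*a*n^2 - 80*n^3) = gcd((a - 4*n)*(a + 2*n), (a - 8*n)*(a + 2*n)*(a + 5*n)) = a + 2*n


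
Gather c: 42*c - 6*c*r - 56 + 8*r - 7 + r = c*(42 - 6*r) + 9*r - 63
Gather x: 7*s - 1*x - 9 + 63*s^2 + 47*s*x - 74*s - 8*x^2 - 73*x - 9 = 63*s^2 - 67*s - 8*x^2 + x*(47*s - 74) - 18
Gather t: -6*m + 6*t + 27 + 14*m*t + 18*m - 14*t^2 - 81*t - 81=12*m - 14*t^2 + t*(14*m - 75) - 54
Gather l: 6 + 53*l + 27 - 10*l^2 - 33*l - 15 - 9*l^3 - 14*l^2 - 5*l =-9*l^3 - 24*l^2 + 15*l + 18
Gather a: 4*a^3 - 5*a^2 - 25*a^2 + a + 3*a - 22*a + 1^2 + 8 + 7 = 4*a^3 - 30*a^2 - 18*a + 16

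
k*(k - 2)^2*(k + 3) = k^4 - k^3 - 8*k^2 + 12*k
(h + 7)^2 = h^2 + 14*h + 49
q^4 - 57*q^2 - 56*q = q*(q - 8)*(q + 1)*(q + 7)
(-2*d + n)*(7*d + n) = -14*d^2 + 5*d*n + n^2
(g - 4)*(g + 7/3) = g^2 - 5*g/3 - 28/3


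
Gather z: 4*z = 4*z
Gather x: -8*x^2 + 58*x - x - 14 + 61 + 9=-8*x^2 + 57*x + 56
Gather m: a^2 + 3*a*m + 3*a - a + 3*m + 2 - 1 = a^2 + 2*a + m*(3*a + 3) + 1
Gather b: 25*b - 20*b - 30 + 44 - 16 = 5*b - 2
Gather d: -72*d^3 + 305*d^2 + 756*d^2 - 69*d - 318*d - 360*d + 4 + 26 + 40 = -72*d^3 + 1061*d^2 - 747*d + 70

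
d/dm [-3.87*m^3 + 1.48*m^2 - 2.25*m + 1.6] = -11.61*m^2 + 2.96*m - 2.25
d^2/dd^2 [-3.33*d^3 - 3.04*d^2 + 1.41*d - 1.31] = -19.98*d - 6.08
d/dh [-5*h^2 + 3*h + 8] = 3 - 10*h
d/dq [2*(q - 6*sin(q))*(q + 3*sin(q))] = -6*q*cos(q) + 4*q - 6*sin(q) - 36*sin(2*q)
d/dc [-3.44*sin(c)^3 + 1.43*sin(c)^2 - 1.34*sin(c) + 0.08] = (-10.32*sin(c)^2 + 2.86*sin(c) - 1.34)*cos(c)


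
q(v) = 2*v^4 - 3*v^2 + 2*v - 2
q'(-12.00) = -13750.00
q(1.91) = 17.49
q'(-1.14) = -3.01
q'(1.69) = 30.47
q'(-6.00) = -1690.00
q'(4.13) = 540.78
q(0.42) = -1.63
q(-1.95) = 11.61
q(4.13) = 536.96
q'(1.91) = 46.28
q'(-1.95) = -45.62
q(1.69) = 9.13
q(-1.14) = -4.80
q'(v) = 8*v^3 - 6*v + 2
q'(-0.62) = 3.81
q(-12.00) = 41014.00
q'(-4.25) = -586.62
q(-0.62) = -4.10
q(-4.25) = 587.82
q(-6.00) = 2470.00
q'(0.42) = 0.07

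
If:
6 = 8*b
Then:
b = 3/4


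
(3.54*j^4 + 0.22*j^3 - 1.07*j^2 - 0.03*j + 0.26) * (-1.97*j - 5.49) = -6.9738*j^5 - 19.868*j^4 + 0.9001*j^3 + 5.9334*j^2 - 0.3475*j - 1.4274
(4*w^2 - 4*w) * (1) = 4*w^2 - 4*w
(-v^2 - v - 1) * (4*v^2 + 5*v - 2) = -4*v^4 - 9*v^3 - 7*v^2 - 3*v + 2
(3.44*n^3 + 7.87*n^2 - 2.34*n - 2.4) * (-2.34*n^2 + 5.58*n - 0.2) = -8.0496*n^5 + 0.779399999999999*n^4 + 48.7022*n^3 - 9.0152*n^2 - 12.924*n + 0.48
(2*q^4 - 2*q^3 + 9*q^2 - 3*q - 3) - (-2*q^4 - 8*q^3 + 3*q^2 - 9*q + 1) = 4*q^4 + 6*q^3 + 6*q^2 + 6*q - 4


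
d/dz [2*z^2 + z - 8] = 4*z + 1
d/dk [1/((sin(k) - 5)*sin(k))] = (5 - 2*sin(k))*cos(k)/((sin(k) - 5)^2*sin(k)^2)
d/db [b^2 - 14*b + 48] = 2*b - 14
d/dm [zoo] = 0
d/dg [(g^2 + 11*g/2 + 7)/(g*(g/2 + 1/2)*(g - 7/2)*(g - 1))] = 4*(-4*g^5 - 26*g^4 + 21*g^3 + 165*g^2 + 28*g - 49)/(g^2*(4*g^6 - 28*g^5 + 41*g^4 + 56*g^3 - 94*g^2 - 28*g + 49))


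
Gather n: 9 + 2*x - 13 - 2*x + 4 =0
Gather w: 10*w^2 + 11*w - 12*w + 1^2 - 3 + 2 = 10*w^2 - w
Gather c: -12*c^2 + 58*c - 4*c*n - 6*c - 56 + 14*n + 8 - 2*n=-12*c^2 + c*(52 - 4*n) + 12*n - 48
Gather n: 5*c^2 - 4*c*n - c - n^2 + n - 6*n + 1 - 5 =5*c^2 - c - n^2 + n*(-4*c - 5) - 4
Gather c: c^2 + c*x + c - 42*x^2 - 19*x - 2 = c^2 + c*(x + 1) - 42*x^2 - 19*x - 2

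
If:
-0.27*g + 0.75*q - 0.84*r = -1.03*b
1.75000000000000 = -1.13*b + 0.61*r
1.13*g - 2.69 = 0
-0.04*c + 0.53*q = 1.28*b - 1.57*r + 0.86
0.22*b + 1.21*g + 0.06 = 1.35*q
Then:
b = -3.51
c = -30.67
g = 2.38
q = 1.61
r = -3.64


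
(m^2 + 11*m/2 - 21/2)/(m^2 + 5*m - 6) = (2*m^2 + 11*m - 21)/(2*(m^2 + 5*m - 6))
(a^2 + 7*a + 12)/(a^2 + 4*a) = (a + 3)/a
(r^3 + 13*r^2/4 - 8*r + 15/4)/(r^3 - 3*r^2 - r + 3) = (4*r^2 + 17*r - 15)/(4*(r^2 - 2*r - 3))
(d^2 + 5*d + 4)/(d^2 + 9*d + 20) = (d + 1)/(d + 5)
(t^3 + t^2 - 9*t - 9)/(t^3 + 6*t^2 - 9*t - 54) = (t + 1)/(t + 6)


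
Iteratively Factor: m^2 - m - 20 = (m + 4)*(m - 5)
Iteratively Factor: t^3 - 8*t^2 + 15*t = (t - 3)*(t^2 - 5*t) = (t - 5)*(t - 3)*(t)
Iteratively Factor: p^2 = (p)*(p)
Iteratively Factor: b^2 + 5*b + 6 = (b + 3)*(b + 2)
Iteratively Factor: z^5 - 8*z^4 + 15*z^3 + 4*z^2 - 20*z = (z + 1)*(z^4 - 9*z^3 + 24*z^2 - 20*z) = (z - 2)*(z + 1)*(z^3 - 7*z^2 + 10*z) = (z - 2)^2*(z + 1)*(z^2 - 5*z) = (z - 5)*(z - 2)^2*(z + 1)*(z)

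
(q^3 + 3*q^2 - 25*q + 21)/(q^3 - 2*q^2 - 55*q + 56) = (q - 3)/(q - 8)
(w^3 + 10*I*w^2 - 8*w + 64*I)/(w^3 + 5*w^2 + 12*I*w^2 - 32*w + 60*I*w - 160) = (w - 2*I)/(w + 5)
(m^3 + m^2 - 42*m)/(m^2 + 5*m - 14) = m*(m - 6)/(m - 2)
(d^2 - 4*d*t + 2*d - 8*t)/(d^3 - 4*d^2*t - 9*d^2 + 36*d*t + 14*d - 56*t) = (d + 2)/(d^2 - 9*d + 14)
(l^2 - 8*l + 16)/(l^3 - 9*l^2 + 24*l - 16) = 1/(l - 1)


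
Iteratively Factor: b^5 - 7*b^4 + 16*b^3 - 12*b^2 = (b - 2)*(b^4 - 5*b^3 + 6*b^2) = (b - 3)*(b - 2)*(b^3 - 2*b^2) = b*(b - 3)*(b - 2)*(b^2 - 2*b) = b^2*(b - 3)*(b - 2)*(b - 2)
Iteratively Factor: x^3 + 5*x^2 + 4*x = (x + 4)*(x^2 + x) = (x + 1)*(x + 4)*(x)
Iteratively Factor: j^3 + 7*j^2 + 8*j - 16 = (j + 4)*(j^2 + 3*j - 4) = (j - 1)*(j + 4)*(j + 4)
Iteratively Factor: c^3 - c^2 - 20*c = (c + 4)*(c^2 - 5*c) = (c - 5)*(c + 4)*(c)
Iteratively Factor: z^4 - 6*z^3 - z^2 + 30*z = (z + 2)*(z^3 - 8*z^2 + 15*z) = (z - 5)*(z + 2)*(z^2 - 3*z) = z*(z - 5)*(z + 2)*(z - 3)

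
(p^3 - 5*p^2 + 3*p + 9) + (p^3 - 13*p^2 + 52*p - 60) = 2*p^3 - 18*p^2 + 55*p - 51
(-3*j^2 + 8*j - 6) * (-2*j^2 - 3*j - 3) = 6*j^4 - 7*j^3 - 3*j^2 - 6*j + 18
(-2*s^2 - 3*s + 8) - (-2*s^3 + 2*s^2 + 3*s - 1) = 2*s^3 - 4*s^2 - 6*s + 9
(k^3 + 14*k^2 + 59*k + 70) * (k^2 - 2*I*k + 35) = k^5 + 14*k^4 - 2*I*k^4 + 94*k^3 - 28*I*k^3 + 560*k^2 - 118*I*k^2 + 2065*k - 140*I*k + 2450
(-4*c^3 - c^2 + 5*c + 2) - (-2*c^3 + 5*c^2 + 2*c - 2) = -2*c^3 - 6*c^2 + 3*c + 4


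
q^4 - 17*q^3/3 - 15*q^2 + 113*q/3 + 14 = (q - 7)*(q - 2)*(q + 1/3)*(q + 3)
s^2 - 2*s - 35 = (s - 7)*(s + 5)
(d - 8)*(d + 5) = d^2 - 3*d - 40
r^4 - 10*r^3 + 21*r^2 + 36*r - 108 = (r - 6)*(r - 3)^2*(r + 2)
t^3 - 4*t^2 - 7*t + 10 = (t - 5)*(t - 1)*(t + 2)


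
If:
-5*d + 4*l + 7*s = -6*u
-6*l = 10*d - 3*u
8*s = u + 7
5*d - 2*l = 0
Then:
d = -147/1495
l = -147/598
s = 231/299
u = -245/299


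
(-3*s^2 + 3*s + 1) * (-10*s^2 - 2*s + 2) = 30*s^4 - 24*s^3 - 22*s^2 + 4*s + 2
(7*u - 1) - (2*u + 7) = 5*u - 8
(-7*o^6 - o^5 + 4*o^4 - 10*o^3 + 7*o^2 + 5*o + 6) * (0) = 0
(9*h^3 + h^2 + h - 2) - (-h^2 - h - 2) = 9*h^3 + 2*h^2 + 2*h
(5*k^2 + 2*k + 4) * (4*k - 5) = 20*k^3 - 17*k^2 + 6*k - 20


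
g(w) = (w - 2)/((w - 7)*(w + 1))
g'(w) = -(w - 2)/((w - 7)*(w + 1)^2) + 1/((w - 7)*(w + 1)) - (w - 2)/((w - 7)^2*(w + 1))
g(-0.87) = 2.81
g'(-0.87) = -22.20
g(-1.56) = -0.74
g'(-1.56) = -1.20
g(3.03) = -0.06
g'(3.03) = -0.06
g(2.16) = -0.01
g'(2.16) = -0.06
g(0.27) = 0.20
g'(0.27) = -0.25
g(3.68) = -0.11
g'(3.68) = -0.07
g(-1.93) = -0.47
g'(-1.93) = -0.44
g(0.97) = 0.09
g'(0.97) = -0.11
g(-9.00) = -0.09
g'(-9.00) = -0.00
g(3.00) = -0.06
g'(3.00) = -0.06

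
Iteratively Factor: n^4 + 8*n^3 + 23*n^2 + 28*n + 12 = (n + 3)*(n^3 + 5*n^2 + 8*n + 4) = (n + 2)*(n + 3)*(n^2 + 3*n + 2) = (n + 1)*(n + 2)*(n + 3)*(n + 2)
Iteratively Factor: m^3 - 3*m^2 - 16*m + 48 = (m - 3)*(m^2 - 16) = (m - 4)*(m - 3)*(m + 4)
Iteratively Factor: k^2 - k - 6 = (k - 3)*(k + 2)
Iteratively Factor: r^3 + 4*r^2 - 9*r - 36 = (r + 4)*(r^2 - 9) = (r - 3)*(r + 4)*(r + 3)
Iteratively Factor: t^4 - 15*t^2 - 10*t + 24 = (t - 1)*(t^3 + t^2 - 14*t - 24) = (t - 4)*(t - 1)*(t^2 + 5*t + 6) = (t - 4)*(t - 1)*(t + 2)*(t + 3)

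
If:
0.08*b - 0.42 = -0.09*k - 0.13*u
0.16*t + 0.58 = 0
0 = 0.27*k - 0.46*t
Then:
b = 12.1979166666667 - 1.625*u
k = -6.18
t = -3.62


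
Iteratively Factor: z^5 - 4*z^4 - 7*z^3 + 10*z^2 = (z)*(z^4 - 4*z^3 - 7*z^2 + 10*z) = z*(z - 5)*(z^3 + z^2 - 2*z) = z^2*(z - 5)*(z^2 + z - 2) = z^2*(z - 5)*(z - 1)*(z + 2)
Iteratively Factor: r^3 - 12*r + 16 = (r - 2)*(r^2 + 2*r - 8) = (r - 2)*(r + 4)*(r - 2)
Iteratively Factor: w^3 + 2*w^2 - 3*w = (w - 1)*(w^2 + 3*w) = (w - 1)*(w + 3)*(w)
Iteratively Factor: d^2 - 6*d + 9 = (d - 3)*(d - 3)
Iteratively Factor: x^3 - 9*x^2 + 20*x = (x - 4)*(x^2 - 5*x) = (x - 5)*(x - 4)*(x)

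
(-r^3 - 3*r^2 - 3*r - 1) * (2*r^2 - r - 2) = -2*r^5 - 5*r^4 - r^3 + 7*r^2 + 7*r + 2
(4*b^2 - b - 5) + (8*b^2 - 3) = 12*b^2 - b - 8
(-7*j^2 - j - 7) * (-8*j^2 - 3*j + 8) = 56*j^4 + 29*j^3 + 3*j^2 + 13*j - 56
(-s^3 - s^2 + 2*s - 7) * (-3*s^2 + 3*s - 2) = 3*s^5 - 7*s^3 + 29*s^2 - 25*s + 14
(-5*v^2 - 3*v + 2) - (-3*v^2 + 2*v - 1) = -2*v^2 - 5*v + 3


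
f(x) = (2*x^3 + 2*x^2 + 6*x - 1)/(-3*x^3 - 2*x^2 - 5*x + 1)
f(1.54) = -0.91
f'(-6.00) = 0.00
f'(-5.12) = -0.01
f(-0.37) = -1.12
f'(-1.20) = -0.28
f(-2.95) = -0.70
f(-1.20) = -0.94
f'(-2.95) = -0.05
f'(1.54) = 0.14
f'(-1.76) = -0.18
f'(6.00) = 0.01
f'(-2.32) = -0.09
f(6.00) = -0.72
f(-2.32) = -0.74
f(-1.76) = -0.82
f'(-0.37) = 0.01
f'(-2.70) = -0.06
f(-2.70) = -0.71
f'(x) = (6*x^2 + 4*x + 6)/(-3*x^3 - 2*x^2 - 5*x + 1) + (9*x^2 + 4*x + 5)*(2*x^3 + 2*x^2 + 6*x - 1)/(-3*x^3 - 2*x^2 - 5*x + 1)^2 = (2*x^4 + 16*x^3 - x^2 + 1)/(9*x^6 + 12*x^5 + 34*x^4 + 14*x^3 + 21*x^2 - 10*x + 1)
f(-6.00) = -0.65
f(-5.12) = -0.66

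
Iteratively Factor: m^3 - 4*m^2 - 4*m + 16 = (m - 2)*(m^2 - 2*m - 8) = (m - 2)*(m + 2)*(m - 4)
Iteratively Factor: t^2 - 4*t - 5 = (t - 5)*(t + 1)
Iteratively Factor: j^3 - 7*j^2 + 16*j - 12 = (j - 2)*(j^2 - 5*j + 6) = (j - 2)^2*(j - 3)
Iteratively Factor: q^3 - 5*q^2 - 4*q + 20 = (q - 2)*(q^2 - 3*q - 10) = (q - 5)*(q - 2)*(q + 2)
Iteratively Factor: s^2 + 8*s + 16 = (s + 4)*(s + 4)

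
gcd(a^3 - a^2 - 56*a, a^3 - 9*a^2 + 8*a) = a^2 - 8*a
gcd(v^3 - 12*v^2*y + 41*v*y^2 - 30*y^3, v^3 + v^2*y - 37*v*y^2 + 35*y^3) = v^2 - 6*v*y + 5*y^2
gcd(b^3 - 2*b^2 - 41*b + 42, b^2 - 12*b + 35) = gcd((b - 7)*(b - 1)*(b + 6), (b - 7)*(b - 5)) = b - 7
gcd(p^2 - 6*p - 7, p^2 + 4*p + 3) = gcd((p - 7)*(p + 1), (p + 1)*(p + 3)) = p + 1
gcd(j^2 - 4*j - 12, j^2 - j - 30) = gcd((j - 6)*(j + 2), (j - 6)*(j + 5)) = j - 6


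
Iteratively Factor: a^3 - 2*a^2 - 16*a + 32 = (a + 4)*(a^2 - 6*a + 8) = (a - 2)*(a + 4)*(a - 4)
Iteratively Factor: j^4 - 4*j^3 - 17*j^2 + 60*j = (j + 4)*(j^3 - 8*j^2 + 15*j) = j*(j + 4)*(j^2 - 8*j + 15) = j*(j - 5)*(j + 4)*(j - 3)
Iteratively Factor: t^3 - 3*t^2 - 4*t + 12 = (t - 2)*(t^2 - t - 6) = (t - 2)*(t + 2)*(t - 3)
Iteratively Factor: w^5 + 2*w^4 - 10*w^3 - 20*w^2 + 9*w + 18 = (w - 3)*(w^4 + 5*w^3 + 5*w^2 - 5*w - 6) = (w - 3)*(w + 2)*(w^3 + 3*w^2 - w - 3) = (w - 3)*(w + 1)*(w + 2)*(w^2 + 2*w - 3) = (w - 3)*(w - 1)*(w + 1)*(w + 2)*(w + 3)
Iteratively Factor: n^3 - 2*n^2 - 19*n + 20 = (n - 1)*(n^2 - n - 20) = (n - 1)*(n + 4)*(n - 5)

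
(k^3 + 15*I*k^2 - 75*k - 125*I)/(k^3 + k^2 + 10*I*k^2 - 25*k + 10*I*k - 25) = (k + 5*I)/(k + 1)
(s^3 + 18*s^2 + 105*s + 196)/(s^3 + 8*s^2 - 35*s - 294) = (s + 4)/(s - 6)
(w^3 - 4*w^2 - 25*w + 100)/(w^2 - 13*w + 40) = (w^2 + w - 20)/(w - 8)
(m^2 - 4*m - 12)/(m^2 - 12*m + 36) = (m + 2)/(m - 6)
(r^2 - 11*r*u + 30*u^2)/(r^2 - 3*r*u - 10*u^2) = (r - 6*u)/(r + 2*u)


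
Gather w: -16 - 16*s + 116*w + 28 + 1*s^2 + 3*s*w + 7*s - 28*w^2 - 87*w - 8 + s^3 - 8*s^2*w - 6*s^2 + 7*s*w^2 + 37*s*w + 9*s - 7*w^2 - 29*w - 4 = s^3 - 5*s^2 + w^2*(7*s - 35) + w*(-8*s^2 + 40*s)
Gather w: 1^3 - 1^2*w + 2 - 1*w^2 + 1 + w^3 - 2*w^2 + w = w^3 - 3*w^2 + 4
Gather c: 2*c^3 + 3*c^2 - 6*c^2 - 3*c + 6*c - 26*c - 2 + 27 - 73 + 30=2*c^3 - 3*c^2 - 23*c - 18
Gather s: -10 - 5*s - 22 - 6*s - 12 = -11*s - 44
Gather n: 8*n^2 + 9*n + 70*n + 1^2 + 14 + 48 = 8*n^2 + 79*n + 63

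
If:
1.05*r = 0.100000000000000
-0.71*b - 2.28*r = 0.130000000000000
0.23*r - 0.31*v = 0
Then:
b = -0.49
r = 0.10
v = 0.07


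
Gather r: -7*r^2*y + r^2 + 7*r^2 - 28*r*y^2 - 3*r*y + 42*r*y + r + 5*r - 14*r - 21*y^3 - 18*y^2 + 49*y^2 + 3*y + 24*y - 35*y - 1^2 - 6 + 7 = r^2*(8 - 7*y) + r*(-28*y^2 + 39*y - 8) - 21*y^3 + 31*y^2 - 8*y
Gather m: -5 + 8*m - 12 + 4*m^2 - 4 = 4*m^2 + 8*m - 21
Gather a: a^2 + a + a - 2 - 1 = a^2 + 2*a - 3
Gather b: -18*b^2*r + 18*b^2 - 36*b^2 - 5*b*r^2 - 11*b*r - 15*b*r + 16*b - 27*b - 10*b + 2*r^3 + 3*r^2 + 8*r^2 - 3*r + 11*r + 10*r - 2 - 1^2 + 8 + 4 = b^2*(-18*r - 18) + b*(-5*r^2 - 26*r - 21) + 2*r^3 + 11*r^2 + 18*r + 9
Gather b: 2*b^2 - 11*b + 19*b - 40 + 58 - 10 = 2*b^2 + 8*b + 8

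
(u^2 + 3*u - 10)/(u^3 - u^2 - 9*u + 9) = (u^2 + 3*u - 10)/(u^3 - u^2 - 9*u + 9)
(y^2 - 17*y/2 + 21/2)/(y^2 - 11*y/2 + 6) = (y - 7)/(y - 4)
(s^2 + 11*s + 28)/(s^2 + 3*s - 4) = (s + 7)/(s - 1)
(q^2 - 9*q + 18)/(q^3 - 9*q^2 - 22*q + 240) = (q - 3)/(q^2 - 3*q - 40)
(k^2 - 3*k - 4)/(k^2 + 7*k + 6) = (k - 4)/(k + 6)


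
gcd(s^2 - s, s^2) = s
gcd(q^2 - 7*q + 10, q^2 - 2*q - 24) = 1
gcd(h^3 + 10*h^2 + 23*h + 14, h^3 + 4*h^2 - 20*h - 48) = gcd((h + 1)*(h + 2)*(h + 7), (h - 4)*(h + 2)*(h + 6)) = h + 2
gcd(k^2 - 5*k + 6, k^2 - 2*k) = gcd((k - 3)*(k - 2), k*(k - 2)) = k - 2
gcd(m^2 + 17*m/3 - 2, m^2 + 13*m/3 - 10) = m + 6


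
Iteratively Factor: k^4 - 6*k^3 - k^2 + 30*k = (k - 5)*(k^3 - k^2 - 6*k) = k*(k - 5)*(k^2 - k - 6) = k*(k - 5)*(k - 3)*(k + 2)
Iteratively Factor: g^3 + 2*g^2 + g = (g + 1)*(g^2 + g) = g*(g + 1)*(g + 1)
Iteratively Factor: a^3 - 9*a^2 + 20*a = (a - 5)*(a^2 - 4*a) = (a - 5)*(a - 4)*(a)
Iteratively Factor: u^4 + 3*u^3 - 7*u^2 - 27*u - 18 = (u + 2)*(u^3 + u^2 - 9*u - 9) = (u + 1)*(u + 2)*(u^2 - 9) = (u + 1)*(u + 2)*(u + 3)*(u - 3)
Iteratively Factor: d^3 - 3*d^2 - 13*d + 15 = (d + 3)*(d^2 - 6*d + 5) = (d - 1)*(d + 3)*(d - 5)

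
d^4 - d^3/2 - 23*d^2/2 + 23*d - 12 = (d - 2)*(d - 3/2)*(d - 1)*(d + 4)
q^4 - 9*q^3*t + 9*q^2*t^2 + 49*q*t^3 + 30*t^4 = (q - 6*t)*(q - 5*t)*(q + t)^2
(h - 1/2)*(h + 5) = h^2 + 9*h/2 - 5/2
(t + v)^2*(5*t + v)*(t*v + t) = 5*t^4*v + 5*t^4 + 11*t^3*v^2 + 11*t^3*v + 7*t^2*v^3 + 7*t^2*v^2 + t*v^4 + t*v^3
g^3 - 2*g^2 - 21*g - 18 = (g - 6)*(g + 1)*(g + 3)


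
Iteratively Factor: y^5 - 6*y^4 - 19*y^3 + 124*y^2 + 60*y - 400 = (y - 2)*(y^4 - 4*y^3 - 27*y^2 + 70*y + 200) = (y - 5)*(y - 2)*(y^3 + y^2 - 22*y - 40) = (y - 5)*(y - 2)*(y + 2)*(y^2 - y - 20) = (y - 5)*(y - 2)*(y + 2)*(y + 4)*(y - 5)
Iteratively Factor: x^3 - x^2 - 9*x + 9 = (x + 3)*(x^2 - 4*x + 3) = (x - 3)*(x + 3)*(x - 1)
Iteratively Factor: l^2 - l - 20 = (l + 4)*(l - 5)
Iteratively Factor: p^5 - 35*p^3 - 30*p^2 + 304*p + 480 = (p - 5)*(p^4 + 5*p^3 - 10*p^2 - 80*p - 96) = (p - 5)*(p + 3)*(p^3 + 2*p^2 - 16*p - 32) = (p - 5)*(p + 2)*(p + 3)*(p^2 - 16) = (p - 5)*(p - 4)*(p + 2)*(p + 3)*(p + 4)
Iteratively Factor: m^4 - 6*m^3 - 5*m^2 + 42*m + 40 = (m - 4)*(m^3 - 2*m^2 - 13*m - 10) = (m - 4)*(m + 1)*(m^2 - 3*m - 10) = (m - 5)*(m - 4)*(m + 1)*(m + 2)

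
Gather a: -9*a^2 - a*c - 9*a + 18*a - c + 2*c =-9*a^2 + a*(9 - c) + c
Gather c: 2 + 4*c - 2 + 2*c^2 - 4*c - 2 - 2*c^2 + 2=0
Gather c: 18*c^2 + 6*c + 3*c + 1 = 18*c^2 + 9*c + 1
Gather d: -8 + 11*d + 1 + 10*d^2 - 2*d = 10*d^2 + 9*d - 7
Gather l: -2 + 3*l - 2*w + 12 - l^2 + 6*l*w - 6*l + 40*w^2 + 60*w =-l^2 + l*(6*w - 3) + 40*w^2 + 58*w + 10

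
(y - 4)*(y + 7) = y^2 + 3*y - 28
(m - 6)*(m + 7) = m^2 + m - 42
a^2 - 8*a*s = a*(a - 8*s)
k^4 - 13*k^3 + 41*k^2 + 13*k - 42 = (k - 7)*(k - 6)*(k - 1)*(k + 1)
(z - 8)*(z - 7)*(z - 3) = z^3 - 18*z^2 + 101*z - 168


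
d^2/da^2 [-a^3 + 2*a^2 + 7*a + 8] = 4 - 6*a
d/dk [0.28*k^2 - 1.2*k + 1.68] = 0.56*k - 1.2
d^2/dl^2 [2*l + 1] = 0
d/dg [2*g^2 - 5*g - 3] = 4*g - 5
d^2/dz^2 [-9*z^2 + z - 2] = -18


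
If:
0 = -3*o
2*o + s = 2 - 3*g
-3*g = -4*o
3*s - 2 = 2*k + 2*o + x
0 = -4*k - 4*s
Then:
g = 0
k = -2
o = 0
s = 2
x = 8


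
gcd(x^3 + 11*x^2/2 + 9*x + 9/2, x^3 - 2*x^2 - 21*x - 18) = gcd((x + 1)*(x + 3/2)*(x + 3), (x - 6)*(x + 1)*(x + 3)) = x^2 + 4*x + 3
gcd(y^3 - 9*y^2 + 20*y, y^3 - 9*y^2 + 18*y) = y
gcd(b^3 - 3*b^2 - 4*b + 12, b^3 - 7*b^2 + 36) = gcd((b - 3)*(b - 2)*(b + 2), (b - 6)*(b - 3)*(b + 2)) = b^2 - b - 6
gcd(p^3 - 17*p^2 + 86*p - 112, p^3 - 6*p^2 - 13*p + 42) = p^2 - 9*p + 14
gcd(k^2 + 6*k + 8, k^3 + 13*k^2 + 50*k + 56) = k^2 + 6*k + 8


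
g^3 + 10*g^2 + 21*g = g*(g + 3)*(g + 7)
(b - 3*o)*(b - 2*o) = b^2 - 5*b*o + 6*o^2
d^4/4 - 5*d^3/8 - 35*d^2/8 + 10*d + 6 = (d/4 + 1)*(d - 4)*(d - 3)*(d + 1/2)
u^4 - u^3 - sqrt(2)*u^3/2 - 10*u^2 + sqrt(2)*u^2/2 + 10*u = u*(u - 1)*(u - 5*sqrt(2)/2)*(u + 2*sqrt(2))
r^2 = r^2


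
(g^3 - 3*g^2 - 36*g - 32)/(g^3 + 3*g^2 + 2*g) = (g^2 - 4*g - 32)/(g*(g + 2))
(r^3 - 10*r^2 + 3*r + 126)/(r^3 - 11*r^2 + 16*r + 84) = (r + 3)/(r + 2)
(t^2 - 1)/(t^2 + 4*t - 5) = (t + 1)/(t + 5)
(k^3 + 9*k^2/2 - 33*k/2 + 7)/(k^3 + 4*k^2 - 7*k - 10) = (2*k^2 + 13*k - 7)/(2*(k^2 + 6*k + 5))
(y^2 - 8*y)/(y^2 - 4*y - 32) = y/(y + 4)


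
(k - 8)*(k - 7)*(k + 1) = k^3 - 14*k^2 + 41*k + 56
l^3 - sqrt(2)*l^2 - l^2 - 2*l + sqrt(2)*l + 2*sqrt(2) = (l - 2)*(l + 1)*(l - sqrt(2))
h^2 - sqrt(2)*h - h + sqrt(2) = (h - 1)*(h - sqrt(2))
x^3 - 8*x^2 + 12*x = x*(x - 6)*(x - 2)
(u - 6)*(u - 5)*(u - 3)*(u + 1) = u^4 - 13*u^3 + 49*u^2 - 27*u - 90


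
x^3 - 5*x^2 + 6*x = x*(x - 3)*(x - 2)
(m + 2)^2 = m^2 + 4*m + 4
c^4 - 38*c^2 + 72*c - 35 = (c - 5)*(c - 1)^2*(c + 7)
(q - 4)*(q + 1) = q^2 - 3*q - 4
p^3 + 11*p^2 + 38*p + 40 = (p + 2)*(p + 4)*(p + 5)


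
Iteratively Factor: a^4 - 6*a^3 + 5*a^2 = (a)*(a^3 - 6*a^2 + 5*a) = a*(a - 1)*(a^2 - 5*a) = a*(a - 5)*(a - 1)*(a)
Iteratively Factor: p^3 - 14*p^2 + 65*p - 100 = (p - 5)*(p^2 - 9*p + 20) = (p - 5)*(p - 4)*(p - 5)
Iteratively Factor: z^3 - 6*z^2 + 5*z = (z - 5)*(z^2 - z) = (z - 5)*(z - 1)*(z)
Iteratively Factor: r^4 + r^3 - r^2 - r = (r + 1)*(r^3 - r) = (r + 1)^2*(r^2 - r) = r*(r + 1)^2*(r - 1)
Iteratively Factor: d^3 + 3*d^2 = (d)*(d^2 + 3*d) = d^2*(d + 3)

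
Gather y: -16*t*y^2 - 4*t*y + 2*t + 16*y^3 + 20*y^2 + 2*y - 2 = 2*t + 16*y^3 + y^2*(20 - 16*t) + y*(2 - 4*t) - 2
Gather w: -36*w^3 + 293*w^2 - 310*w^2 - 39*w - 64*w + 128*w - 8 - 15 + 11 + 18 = -36*w^3 - 17*w^2 + 25*w + 6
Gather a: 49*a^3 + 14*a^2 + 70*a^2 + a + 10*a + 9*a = 49*a^3 + 84*a^2 + 20*a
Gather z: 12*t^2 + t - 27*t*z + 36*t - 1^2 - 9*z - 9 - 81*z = 12*t^2 + 37*t + z*(-27*t - 90) - 10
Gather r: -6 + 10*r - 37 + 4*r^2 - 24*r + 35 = 4*r^2 - 14*r - 8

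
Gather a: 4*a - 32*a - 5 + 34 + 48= 77 - 28*a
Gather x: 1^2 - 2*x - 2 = -2*x - 1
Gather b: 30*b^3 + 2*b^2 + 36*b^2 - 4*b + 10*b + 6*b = 30*b^3 + 38*b^2 + 12*b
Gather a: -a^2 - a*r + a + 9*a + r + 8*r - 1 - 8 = -a^2 + a*(10 - r) + 9*r - 9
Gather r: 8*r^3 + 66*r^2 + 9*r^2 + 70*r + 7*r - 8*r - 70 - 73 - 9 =8*r^3 + 75*r^2 + 69*r - 152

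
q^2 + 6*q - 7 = (q - 1)*(q + 7)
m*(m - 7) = m^2 - 7*m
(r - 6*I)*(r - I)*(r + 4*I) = r^3 - 3*I*r^2 + 22*r - 24*I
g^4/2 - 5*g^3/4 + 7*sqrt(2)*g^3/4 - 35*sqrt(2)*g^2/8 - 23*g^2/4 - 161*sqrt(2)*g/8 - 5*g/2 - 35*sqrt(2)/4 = (g/2 + 1)*(g - 5)*(g + 1/2)*(g + 7*sqrt(2)/2)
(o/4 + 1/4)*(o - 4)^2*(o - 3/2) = o^4/4 - 17*o^3/8 + 37*o^2/8 + o - 6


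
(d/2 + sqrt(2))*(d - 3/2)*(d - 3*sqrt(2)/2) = d^3/2 - 3*d^2/4 + sqrt(2)*d^2/4 - 3*d - 3*sqrt(2)*d/8 + 9/2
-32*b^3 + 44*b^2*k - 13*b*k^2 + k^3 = (-8*b + k)*(-4*b + k)*(-b + k)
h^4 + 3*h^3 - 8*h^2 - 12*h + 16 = (h - 2)*(h - 1)*(h + 2)*(h + 4)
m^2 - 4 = (m - 2)*(m + 2)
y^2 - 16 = (y - 4)*(y + 4)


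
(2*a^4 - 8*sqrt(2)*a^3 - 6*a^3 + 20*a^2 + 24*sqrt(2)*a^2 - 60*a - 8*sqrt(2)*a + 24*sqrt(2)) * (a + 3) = 2*a^5 - 8*sqrt(2)*a^4 + 2*a^3 + 64*sqrt(2)*a^2 - 180*a + 72*sqrt(2)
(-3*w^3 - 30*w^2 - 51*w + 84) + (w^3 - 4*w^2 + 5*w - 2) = -2*w^3 - 34*w^2 - 46*w + 82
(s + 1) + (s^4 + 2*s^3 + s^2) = s^4 + 2*s^3 + s^2 + s + 1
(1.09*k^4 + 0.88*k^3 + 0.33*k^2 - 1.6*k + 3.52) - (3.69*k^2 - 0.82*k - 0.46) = 1.09*k^4 + 0.88*k^3 - 3.36*k^2 - 0.78*k + 3.98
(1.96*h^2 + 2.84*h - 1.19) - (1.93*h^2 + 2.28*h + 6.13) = 0.03*h^2 + 0.56*h - 7.32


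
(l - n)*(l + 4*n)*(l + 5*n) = l^3 + 8*l^2*n + 11*l*n^2 - 20*n^3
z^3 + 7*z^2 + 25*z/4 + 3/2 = (z + 1/2)^2*(z + 6)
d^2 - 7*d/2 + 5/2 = (d - 5/2)*(d - 1)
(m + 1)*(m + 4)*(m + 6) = m^3 + 11*m^2 + 34*m + 24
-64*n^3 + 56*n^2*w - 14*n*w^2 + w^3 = (-8*n + w)*(-4*n + w)*(-2*n + w)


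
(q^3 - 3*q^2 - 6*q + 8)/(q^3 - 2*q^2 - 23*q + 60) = (q^2 + q - 2)/(q^2 + 2*q - 15)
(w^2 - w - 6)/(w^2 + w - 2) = (w - 3)/(w - 1)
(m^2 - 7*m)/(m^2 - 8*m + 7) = m/(m - 1)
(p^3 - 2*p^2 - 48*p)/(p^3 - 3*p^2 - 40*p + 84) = p*(p - 8)/(p^2 - 9*p + 14)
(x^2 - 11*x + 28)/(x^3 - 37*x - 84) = (x - 4)/(x^2 + 7*x + 12)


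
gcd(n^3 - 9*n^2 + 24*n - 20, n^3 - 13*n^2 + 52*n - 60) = n^2 - 7*n + 10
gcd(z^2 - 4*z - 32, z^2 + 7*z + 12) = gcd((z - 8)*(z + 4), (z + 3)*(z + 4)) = z + 4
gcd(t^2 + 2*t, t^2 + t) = t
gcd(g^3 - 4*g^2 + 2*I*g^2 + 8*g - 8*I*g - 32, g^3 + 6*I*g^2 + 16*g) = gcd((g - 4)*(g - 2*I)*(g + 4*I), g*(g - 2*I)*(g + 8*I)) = g - 2*I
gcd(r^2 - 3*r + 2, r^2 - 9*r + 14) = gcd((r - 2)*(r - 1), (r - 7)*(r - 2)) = r - 2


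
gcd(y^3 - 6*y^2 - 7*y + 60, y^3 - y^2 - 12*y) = y^2 - y - 12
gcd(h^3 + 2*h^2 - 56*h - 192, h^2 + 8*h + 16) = h + 4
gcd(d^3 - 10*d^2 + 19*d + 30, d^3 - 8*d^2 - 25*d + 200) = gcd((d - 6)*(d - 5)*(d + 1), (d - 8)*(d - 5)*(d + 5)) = d - 5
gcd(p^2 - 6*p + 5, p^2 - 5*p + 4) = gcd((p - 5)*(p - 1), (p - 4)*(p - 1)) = p - 1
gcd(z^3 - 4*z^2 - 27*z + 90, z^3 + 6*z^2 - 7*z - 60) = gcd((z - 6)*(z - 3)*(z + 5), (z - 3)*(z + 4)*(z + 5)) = z^2 + 2*z - 15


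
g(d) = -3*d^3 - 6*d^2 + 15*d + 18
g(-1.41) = -6.67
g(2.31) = -16.35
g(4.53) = -316.05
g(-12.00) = 4158.00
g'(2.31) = -60.74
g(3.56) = -140.00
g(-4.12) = 64.16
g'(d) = -9*d^2 - 12*d + 15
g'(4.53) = -224.05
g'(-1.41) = 14.03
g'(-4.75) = -131.06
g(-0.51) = 9.19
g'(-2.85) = -23.90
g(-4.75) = 132.89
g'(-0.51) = 18.78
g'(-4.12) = -88.33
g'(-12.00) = -1137.00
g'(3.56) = -141.78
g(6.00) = -756.00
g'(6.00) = -381.00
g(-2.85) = -4.04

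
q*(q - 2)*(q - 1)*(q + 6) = q^4 + 3*q^3 - 16*q^2 + 12*q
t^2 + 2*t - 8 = (t - 2)*(t + 4)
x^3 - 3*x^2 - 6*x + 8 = (x - 4)*(x - 1)*(x + 2)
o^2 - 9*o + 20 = (o - 5)*(o - 4)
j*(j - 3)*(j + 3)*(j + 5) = j^4 + 5*j^3 - 9*j^2 - 45*j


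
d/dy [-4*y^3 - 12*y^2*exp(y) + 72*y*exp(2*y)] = -12*y^2*exp(y) - 12*y^2 + 144*y*exp(2*y) - 24*y*exp(y) + 72*exp(2*y)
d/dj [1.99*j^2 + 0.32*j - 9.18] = 3.98*j + 0.32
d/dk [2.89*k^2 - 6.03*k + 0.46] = 5.78*k - 6.03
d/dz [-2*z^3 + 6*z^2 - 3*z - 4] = -6*z^2 + 12*z - 3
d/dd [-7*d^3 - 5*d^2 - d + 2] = -21*d^2 - 10*d - 1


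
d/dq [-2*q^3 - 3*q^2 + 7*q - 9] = -6*q^2 - 6*q + 7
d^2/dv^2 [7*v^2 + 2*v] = 14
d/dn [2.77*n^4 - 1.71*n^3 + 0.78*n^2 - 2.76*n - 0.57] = 11.08*n^3 - 5.13*n^2 + 1.56*n - 2.76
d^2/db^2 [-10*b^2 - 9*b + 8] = -20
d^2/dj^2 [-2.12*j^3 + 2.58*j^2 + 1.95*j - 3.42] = 5.16 - 12.72*j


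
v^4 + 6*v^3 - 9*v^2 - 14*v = v*(v - 2)*(v + 1)*(v + 7)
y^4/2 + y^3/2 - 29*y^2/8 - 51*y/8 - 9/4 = (y/2 + 1)*(y - 3)*(y + 1/2)*(y + 3/2)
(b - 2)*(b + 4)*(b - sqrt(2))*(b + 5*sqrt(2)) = b^4 + 2*b^3 + 4*sqrt(2)*b^3 - 18*b^2 + 8*sqrt(2)*b^2 - 32*sqrt(2)*b - 20*b + 80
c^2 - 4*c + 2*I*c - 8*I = (c - 4)*(c + 2*I)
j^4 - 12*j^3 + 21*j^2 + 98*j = j*(j - 7)^2*(j + 2)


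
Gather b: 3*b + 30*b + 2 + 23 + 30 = 33*b + 55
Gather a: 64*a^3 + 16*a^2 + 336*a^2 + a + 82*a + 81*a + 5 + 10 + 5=64*a^3 + 352*a^2 + 164*a + 20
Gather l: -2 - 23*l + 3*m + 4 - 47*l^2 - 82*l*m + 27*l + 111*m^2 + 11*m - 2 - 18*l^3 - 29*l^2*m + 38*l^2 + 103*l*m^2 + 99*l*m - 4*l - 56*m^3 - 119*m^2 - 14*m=-18*l^3 + l^2*(-29*m - 9) + l*(103*m^2 + 17*m) - 56*m^3 - 8*m^2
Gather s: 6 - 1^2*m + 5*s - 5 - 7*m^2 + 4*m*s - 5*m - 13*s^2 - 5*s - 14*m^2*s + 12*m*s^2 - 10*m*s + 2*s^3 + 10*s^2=-7*m^2 - 6*m + 2*s^3 + s^2*(12*m - 3) + s*(-14*m^2 - 6*m) + 1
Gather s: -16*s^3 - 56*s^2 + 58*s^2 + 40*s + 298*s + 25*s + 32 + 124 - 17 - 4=-16*s^3 + 2*s^2 + 363*s + 135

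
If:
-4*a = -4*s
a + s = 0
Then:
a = 0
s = 0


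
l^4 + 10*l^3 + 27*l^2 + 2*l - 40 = (l - 1)*(l + 2)*(l + 4)*(l + 5)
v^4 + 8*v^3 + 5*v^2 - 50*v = v*(v - 2)*(v + 5)^2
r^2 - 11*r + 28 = (r - 7)*(r - 4)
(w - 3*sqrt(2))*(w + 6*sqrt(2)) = w^2 + 3*sqrt(2)*w - 36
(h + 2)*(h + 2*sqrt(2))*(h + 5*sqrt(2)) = h^3 + 2*h^2 + 7*sqrt(2)*h^2 + 14*sqrt(2)*h + 20*h + 40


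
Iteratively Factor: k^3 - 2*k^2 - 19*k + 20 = (k - 1)*(k^2 - k - 20) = (k - 5)*(k - 1)*(k + 4)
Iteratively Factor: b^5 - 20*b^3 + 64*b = (b + 4)*(b^4 - 4*b^3 - 4*b^2 + 16*b) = b*(b + 4)*(b^3 - 4*b^2 - 4*b + 16) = b*(b + 2)*(b + 4)*(b^2 - 6*b + 8) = b*(b - 4)*(b + 2)*(b + 4)*(b - 2)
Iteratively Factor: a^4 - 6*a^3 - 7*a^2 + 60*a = (a - 4)*(a^3 - 2*a^2 - 15*a) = a*(a - 4)*(a^2 - 2*a - 15) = a*(a - 5)*(a - 4)*(a + 3)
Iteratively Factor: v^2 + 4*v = (v + 4)*(v)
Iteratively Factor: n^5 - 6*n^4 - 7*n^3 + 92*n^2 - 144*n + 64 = (n - 4)*(n^4 - 2*n^3 - 15*n^2 + 32*n - 16) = (n - 4)*(n + 4)*(n^3 - 6*n^2 + 9*n - 4) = (n - 4)^2*(n + 4)*(n^2 - 2*n + 1) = (n - 4)^2*(n - 1)*(n + 4)*(n - 1)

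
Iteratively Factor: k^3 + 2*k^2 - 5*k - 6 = (k + 1)*(k^2 + k - 6) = (k - 2)*(k + 1)*(k + 3)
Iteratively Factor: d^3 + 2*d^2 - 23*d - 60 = (d - 5)*(d^2 + 7*d + 12) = (d - 5)*(d + 3)*(d + 4)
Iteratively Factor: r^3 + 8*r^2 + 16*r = (r)*(r^2 + 8*r + 16) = r*(r + 4)*(r + 4)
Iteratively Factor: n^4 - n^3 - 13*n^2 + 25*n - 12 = (n - 1)*(n^3 - 13*n + 12) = (n - 3)*(n - 1)*(n^2 + 3*n - 4) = (n - 3)*(n - 1)*(n + 4)*(n - 1)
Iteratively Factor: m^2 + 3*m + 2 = (m + 2)*(m + 1)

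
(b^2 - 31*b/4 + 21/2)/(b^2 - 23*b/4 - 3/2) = (4*b - 7)/(4*b + 1)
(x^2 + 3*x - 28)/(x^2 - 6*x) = (x^2 + 3*x - 28)/(x*(x - 6))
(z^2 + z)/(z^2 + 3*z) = (z + 1)/(z + 3)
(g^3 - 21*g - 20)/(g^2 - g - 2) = (g^2 - g - 20)/(g - 2)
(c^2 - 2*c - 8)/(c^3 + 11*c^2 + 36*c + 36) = (c - 4)/(c^2 + 9*c + 18)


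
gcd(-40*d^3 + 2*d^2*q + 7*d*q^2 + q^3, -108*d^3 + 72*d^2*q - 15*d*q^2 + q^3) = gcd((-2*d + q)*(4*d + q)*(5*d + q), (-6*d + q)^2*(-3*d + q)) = 1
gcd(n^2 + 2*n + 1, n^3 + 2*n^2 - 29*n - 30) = n + 1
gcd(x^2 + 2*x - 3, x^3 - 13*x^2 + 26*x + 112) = 1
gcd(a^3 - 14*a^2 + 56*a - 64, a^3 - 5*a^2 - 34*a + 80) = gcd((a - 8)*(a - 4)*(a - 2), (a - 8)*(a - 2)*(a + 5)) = a^2 - 10*a + 16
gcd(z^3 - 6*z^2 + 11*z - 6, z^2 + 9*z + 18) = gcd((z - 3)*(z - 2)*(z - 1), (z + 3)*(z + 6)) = 1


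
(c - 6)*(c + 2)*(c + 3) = c^3 - c^2 - 24*c - 36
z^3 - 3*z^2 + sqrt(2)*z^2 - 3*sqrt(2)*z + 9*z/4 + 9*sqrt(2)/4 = (z - 3/2)^2*(z + sqrt(2))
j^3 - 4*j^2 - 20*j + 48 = (j - 6)*(j - 2)*(j + 4)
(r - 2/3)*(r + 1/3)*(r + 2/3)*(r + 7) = r^4 + 22*r^3/3 + 17*r^2/9 - 88*r/27 - 28/27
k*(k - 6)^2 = k^3 - 12*k^2 + 36*k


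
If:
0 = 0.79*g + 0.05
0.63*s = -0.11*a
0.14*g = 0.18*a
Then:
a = -0.05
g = -0.06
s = 0.01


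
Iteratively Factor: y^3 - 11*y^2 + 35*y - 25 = (y - 5)*(y^2 - 6*y + 5) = (y - 5)^2*(y - 1)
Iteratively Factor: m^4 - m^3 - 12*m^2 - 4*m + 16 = (m - 4)*(m^3 + 3*m^2 - 4) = (m - 4)*(m - 1)*(m^2 + 4*m + 4) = (m - 4)*(m - 1)*(m + 2)*(m + 2)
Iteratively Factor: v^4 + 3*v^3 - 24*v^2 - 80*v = (v - 5)*(v^3 + 8*v^2 + 16*v) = v*(v - 5)*(v^2 + 8*v + 16) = v*(v - 5)*(v + 4)*(v + 4)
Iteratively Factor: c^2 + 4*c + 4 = (c + 2)*(c + 2)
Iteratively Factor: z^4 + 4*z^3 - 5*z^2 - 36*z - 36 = (z + 2)*(z^3 + 2*z^2 - 9*z - 18) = (z + 2)*(z + 3)*(z^2 - z - 6) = (z + 2)^2*(z + 3)*(z - 3)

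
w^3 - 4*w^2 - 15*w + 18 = (w - 6)*(w - 1)*(w + 3)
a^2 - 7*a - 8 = (a - 8)*(a + 1)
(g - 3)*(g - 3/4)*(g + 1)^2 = g^4 - 7*g^3/4 - 17*g^2/4 + 3*g/4 + 9/4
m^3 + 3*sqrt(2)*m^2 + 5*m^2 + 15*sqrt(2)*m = m*(m + 5)*(m + 3*sqrt(2))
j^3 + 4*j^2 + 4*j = j*(j + 2)^2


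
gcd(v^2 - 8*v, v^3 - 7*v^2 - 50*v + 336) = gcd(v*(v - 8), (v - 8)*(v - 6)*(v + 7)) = v - 8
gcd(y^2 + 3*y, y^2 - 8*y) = y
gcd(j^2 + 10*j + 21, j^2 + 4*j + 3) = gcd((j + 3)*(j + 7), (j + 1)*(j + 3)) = j + 3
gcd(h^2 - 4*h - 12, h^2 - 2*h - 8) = h + 2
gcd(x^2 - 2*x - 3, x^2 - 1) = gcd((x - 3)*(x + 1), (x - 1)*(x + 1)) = x + 1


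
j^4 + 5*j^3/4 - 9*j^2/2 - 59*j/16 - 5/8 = (j - 2)*(j + 1/4)*(j + 1/2)*(j + 5/2)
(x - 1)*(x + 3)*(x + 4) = x^3 + 6*x^2 + 5*x - 12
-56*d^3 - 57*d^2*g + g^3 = (-8*d + g)*(d + g)*(7*d + g)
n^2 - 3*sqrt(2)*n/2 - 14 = (n - 7*sqrt(2)/2)*(n + 2*sqrt(2))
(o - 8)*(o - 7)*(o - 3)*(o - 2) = o^4 - 20*o^3 + 137*o^2 - 370*o + 336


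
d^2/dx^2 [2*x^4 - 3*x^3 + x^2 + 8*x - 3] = 24*x^2 - 18*x + 2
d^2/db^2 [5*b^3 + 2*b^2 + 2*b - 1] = 30*b + 4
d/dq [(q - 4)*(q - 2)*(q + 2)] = 3*q^2 - 8*q - 4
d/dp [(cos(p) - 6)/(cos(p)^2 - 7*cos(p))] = (sin(p) + 42*sin(p)/cos(p)^2 - 12*tan(p))/(cos(p) - 7)^2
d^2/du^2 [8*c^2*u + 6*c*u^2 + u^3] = 12*c + 6*u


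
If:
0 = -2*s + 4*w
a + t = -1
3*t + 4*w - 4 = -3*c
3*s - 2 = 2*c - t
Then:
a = 26*w/9 - 23/9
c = 14*w/9 - 2/9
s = 2*w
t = 14/9 - 26*w/9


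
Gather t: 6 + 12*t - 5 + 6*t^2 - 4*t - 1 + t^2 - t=7*t^2 + 7*t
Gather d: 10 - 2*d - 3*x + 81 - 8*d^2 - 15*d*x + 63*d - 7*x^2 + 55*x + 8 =-8*d^2 + d*(61 - 15*x) - 7*x^2 + 52*x + 99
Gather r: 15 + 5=20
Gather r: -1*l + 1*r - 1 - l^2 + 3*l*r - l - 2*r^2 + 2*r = -l^2 - 2*l - 2*r^2 + r*(3*l + 3) - 1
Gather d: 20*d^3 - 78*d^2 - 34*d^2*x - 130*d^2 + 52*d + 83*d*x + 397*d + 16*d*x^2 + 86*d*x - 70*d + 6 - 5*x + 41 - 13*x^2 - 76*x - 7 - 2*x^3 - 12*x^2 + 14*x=20*d^3 + d^2*(-34*x - 208) + d*(16*x^2 + 169*x + 379) - 2*x^3 - 25*x^2 - 67*x + 40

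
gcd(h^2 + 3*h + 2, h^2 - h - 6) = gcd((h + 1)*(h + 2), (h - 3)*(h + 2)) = h + 2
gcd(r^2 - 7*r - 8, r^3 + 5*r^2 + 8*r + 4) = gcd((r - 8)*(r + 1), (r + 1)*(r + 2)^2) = r + 1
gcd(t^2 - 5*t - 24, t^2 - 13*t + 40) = t - 8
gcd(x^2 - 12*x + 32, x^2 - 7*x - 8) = x - 8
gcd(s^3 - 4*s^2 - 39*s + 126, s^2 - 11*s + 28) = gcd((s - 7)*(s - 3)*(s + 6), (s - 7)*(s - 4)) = s - 7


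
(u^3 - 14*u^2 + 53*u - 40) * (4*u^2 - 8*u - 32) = 4*u^5 - 64*u^4 + 292*u^3 - 136*u^2 - 1376*u + 1280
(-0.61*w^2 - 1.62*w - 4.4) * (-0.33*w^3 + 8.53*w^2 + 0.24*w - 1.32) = 0.2013*w^5 - 4.6687*w^4 - 12.513*w^3 - 37.1156*w^2 + 1.0824*w + 5.808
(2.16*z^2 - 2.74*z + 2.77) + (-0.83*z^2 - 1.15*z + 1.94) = 1.33*z^2 - 3.89*z + 4.71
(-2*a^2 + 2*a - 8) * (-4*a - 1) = 8*a^3 - 6*a^2 + 30*a + 8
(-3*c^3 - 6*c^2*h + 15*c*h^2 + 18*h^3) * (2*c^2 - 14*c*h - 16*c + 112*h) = -6*c^5 + 30*c^4*h + 48*c^4 + 114*c^3*h^2 - 240*c^3*h - 174*c^2*h^3 - 912*c^2*h^2 - 252*c*h^4 + 1392*c*h^3 + 2016*h^4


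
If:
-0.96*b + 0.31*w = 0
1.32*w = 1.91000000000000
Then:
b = 0.47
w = 1.45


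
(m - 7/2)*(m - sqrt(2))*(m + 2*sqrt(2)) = m^3 - 7*m^2/2 + sqrt(2)*m^2 - 7*sqrt(2)*m/2 - 4*m + 14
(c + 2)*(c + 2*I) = c^2 + 2*c + 2*I*c + 4*I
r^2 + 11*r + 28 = (r + 4)*(r + 7)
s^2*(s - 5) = s^3 - 5*s^2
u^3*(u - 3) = u^4 - 3*u^3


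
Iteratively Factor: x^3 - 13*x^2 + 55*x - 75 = (x - 5)*(x^2 - 8*x + 15) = (x - 5)^2*(x - 3)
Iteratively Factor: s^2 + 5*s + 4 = (s + 1)*(s + 4)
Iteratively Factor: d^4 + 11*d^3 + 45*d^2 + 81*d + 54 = (d + 3)*(d^3 + 8*d^2 + 21*d + 18) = (d + 2)*(d + 3)*(d^2 + 6*d + 9) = (d + 2)*(d + 3)^2*(d + 3)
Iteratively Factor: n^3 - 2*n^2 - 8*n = (n - 4)*(n^2 + 2*n) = (n - 4)*(n + 2)*(n)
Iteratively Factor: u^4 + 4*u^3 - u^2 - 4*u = (u + 1)*(u^3 + 3*u^2 - 4*u) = (u + 1)*(u + 4)*(u^2 - u) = (u - 1)*(u + 1)*(u + 4)*(u)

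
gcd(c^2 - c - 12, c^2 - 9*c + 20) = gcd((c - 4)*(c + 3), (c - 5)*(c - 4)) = c - 4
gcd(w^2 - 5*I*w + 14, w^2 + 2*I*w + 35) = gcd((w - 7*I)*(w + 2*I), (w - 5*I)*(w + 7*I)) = 1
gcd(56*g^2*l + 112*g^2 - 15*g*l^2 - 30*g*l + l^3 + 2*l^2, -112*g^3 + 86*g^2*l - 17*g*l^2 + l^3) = 56*g^2 - 15*g*l + l^2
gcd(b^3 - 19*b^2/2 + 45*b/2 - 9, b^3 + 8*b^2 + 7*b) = 1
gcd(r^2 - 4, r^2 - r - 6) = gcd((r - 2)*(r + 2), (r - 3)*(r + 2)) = r + 2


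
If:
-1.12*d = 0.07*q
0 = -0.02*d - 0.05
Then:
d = -2.50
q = 40.00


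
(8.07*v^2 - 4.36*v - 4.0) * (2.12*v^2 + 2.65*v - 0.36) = 17.1084*v^4 + 12.1423*v^3 - 22.9392*v^2 - 9.0304*v + 1.44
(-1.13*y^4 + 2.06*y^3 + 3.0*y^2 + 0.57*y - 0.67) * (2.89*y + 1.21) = -3.2657*y^5 + 4.5861*y^4 + 11.1626*y^3 + 5.2773*y^2 - 1.2466*y - 0.8107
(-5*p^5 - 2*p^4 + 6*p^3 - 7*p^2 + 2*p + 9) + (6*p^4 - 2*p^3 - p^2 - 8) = -5*p^5 + 4*p^4 + 4*p^3 - 8*p^2 + 2*p + 1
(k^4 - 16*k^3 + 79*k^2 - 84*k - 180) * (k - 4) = k^5 - 20*k^4 + 143*k^3 - 400*k^2 + 156*k + 720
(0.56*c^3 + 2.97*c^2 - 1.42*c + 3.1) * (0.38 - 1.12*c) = -0.6272*c^4 - 3.1136*c^3 + 2.719*c^2 - 4.0116*c + 1.178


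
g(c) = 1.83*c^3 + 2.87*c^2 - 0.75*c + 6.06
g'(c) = 5.49*c^2 + 5.74*c - 0.75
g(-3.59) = -38.93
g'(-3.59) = 49.40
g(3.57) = 123.22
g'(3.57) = 89.71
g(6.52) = 630.39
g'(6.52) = 270.06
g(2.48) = 49.76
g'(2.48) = 47.25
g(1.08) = 10.90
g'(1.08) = 11.85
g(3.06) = 83.07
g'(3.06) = 68.22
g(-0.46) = 6.83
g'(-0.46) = -2.23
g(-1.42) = 7.67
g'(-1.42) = 2.17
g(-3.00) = -15.27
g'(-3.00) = 31.44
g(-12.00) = -2733.90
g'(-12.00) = 720.93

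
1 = 1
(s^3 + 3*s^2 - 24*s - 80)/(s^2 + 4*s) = s - 1 - 20/s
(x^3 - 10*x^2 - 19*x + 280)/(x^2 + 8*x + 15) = (x^2 - 15*x + 56)/(x + 3)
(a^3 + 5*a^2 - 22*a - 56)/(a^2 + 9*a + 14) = a - 4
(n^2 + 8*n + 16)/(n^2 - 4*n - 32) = (n + 4)/(n - 8)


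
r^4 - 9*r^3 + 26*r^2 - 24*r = r*(r - 4)*(r - 3)*(r - 2)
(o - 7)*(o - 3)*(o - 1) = o^3 - 11*o^2 + 31*o - 21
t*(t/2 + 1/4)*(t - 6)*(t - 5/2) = t^4/2 - 4*t^3 + 43*t^2/8 + 15*t/4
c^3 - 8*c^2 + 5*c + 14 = (c - 7)*(c - 2)*(c + 1)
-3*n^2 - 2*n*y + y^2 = (-3*n + y)*(n + y)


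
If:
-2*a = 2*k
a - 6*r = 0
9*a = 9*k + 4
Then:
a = 2/9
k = -2/9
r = 1/27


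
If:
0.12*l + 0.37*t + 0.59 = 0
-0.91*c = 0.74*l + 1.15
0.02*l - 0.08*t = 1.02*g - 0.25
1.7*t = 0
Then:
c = 2.73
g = 0.15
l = -4.92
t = 0.00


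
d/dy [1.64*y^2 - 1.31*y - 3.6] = 3.28*y - 1.31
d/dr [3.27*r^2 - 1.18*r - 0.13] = 6.54*r - 1.18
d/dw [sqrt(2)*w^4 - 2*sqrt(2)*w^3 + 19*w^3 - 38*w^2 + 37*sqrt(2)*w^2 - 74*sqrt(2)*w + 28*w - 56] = 4*sqrt(2)*w^3 - 6*sqrt(2)*w^2 + 57*w^2 - 76*w + 74*sqrt(2)*w - 74*sqrt(2) + 28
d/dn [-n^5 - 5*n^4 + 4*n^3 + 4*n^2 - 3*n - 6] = -5*n^4 - 20*n^3 + 12*n^2 + 8*n - 3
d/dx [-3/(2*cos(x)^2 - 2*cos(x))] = 3*(sin(x)/cos(x)^2 - 2*tan(x))/(2*(cos(x) - 1)^2)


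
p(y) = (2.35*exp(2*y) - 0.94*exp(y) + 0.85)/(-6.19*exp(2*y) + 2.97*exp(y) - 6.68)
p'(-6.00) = 0.00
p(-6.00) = -0.13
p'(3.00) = 0.00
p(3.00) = -0.38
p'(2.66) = -0.00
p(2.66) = -0.38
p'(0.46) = -0.14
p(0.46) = -0.30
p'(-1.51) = -0.00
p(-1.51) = -0.12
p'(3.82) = 0.00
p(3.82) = -0.38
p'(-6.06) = 0.00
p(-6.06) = -0.13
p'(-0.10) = -0.16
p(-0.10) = -0.21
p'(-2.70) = 0.00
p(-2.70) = -0.12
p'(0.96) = -0.07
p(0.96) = -0.35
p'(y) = (4.7*exp(2*y) - 0.94*exp(y))/(-6.19*exp(2*y) + 2.97*exp(y) - 6.68) + (12.38*exp(2*y) - 2.97*exp(y))*(2.35*exp(2*y) - 0.94*exp(y) + 0.85)/(-6.19*exp(2*y) + 2.97*exp(y) - 6.68)^2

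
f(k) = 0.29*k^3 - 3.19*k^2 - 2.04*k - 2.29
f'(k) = 0.87*k^2 - 6.38*k - 2.04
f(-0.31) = -1.97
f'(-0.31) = 0.02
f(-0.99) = -3.68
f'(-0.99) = 5.13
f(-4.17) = -70.28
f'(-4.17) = 39.69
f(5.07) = -56.84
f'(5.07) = -12.02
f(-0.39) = -2.00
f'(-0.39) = 0.58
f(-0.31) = -1.97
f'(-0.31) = 0.02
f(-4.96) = -106.04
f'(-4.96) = 51.01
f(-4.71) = -93.75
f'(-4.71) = 47.31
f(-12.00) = -938.29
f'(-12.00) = 199.80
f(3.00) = -29.29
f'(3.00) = -13.35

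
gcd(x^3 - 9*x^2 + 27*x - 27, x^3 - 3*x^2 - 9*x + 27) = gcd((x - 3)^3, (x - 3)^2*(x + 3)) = x^2 - 6*x + 9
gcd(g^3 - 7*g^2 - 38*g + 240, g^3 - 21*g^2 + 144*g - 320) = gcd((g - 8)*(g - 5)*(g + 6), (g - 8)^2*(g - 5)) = g^2 - 13*g + 40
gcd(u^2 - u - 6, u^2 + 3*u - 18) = u - 3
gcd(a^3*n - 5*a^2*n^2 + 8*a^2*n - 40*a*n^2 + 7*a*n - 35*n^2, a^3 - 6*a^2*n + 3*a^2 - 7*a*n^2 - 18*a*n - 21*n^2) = 1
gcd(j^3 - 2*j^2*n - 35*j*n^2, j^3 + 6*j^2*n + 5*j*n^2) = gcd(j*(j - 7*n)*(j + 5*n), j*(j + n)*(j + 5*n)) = j^2 + 5*j*n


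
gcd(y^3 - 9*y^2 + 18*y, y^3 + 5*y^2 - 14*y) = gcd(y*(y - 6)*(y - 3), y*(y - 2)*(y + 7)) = y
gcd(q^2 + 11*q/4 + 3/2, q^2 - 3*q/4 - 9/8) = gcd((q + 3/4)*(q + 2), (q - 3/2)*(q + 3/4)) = q + 3/4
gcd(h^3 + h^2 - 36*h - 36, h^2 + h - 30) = h + 6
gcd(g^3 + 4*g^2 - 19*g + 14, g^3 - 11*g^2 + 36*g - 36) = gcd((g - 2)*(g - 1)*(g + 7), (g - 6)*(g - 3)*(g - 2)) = g - 2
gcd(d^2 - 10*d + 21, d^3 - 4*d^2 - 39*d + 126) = d^2 - 10*d + 21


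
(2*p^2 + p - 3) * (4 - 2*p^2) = -4*p^4 - 2*p^3 + 14*p^2 + 4*p - 12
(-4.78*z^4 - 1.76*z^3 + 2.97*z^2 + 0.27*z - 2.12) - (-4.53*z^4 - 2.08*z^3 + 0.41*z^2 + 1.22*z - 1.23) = -0.25*z^4 + 0.32*z^3 + 2.56*z^2 - 0.95*z - 0.89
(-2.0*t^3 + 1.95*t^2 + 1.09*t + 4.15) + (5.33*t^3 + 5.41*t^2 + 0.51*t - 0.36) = 3.33*t^3 + 7.36*t^2 + 1.6*t + 3.79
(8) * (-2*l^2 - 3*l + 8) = -16*l^2 - 24*l + 64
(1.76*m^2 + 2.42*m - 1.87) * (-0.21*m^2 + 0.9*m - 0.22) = -0.3696*m^4 + 1.0758*m^3 + 2.1835*m^2 - 2.2154*m + 0.4114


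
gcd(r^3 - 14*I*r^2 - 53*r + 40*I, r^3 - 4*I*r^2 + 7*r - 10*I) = r^2 - 6*I*r - 5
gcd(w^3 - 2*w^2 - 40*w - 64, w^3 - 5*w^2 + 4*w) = 1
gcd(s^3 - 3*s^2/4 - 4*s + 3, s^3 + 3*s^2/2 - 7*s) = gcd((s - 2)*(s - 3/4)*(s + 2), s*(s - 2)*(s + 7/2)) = s - 2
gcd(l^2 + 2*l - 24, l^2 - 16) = l - 4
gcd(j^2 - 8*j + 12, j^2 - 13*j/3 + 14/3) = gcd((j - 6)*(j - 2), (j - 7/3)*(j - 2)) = j - 2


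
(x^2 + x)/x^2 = (x + 1)/x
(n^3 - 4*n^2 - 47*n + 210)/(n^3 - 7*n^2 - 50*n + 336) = (n - 5)/(n - 8)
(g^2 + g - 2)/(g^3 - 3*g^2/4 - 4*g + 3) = 4*(g - 1)/(4*g^2 - 11*g + 6)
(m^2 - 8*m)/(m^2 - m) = (m - 8)/(m - 1)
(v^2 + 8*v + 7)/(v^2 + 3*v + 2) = (v + 7)/(v + 2)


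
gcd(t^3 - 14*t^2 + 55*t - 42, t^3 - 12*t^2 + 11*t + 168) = t - 7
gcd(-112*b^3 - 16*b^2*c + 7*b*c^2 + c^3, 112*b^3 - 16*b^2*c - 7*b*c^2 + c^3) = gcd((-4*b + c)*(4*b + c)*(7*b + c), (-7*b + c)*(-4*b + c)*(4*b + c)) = 16*b^2 - c^2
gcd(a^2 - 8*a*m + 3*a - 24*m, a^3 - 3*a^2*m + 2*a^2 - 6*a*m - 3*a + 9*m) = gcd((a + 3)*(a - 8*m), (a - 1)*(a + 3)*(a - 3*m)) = a + 3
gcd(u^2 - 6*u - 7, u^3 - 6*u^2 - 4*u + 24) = 1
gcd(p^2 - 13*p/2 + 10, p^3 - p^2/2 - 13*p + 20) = p - 5/2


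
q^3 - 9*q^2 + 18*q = q*(q - 6)*(q - 3)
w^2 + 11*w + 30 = (w + 5)*(w + 6)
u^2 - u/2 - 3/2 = (u - 3/2)*(u + 1)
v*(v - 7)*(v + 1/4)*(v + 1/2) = v^4 - 25*v^3/4 - 41*v^2/8 - 7*v/8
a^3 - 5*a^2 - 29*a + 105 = (a - 7)*(a - 3)*(a + 5)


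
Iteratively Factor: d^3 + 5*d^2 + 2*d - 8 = (d + 4)*(d^2 + d - 2) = (d + 2)*(d + 4)*(d - 1)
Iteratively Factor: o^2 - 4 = (o + 2)*(o - 2)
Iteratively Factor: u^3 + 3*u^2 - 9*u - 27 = (u + 3)*(u^2 - 9) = (u - 3)*(u + 3)*(u + 3)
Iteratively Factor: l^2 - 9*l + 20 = (l - 5)*(l - 4)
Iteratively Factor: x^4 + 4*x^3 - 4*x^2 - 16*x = (x + 2)*(x^3 + 2*x^2 - 8*x) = x*(x + 2)*(x^2 + 2*x - 8) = x*(x + 2)*(x + 4)*(x - 2)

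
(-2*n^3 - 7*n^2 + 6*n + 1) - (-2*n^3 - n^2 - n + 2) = -6*n^2 + 7*n - 1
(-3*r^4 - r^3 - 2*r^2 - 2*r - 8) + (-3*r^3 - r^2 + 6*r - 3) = -3*r^4 - 4*r^3 - 3*r^2 + 4*r - 11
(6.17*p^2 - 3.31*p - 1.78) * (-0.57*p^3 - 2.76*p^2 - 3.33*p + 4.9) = -3.5169*p^5 - 15.1425*p^4 - 10.3959*p^3 + 46.1681*p^2 - 10.2916*p - 8.722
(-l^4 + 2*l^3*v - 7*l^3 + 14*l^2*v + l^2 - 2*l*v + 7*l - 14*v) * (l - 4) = -l^5 + 2*l^4*v - 3*l^4 + 6*l^3*v + 29*l^3 - 58*l^2*v + 3*l^2 - 6*l*v - 28*l + 56*v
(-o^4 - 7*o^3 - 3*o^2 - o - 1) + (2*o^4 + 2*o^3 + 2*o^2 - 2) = o^4 - 5*o^3 - o^2 - o - 3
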